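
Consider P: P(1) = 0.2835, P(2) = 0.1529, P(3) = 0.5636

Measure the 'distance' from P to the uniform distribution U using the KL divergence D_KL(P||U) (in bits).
0.1889 bits

U(i) = 1/3 for all i

D_KL(P||U) = Σ P(x) log₂(P(x) / (1/3))
           = Σ P(x) log₂(P(x)) + log₂(3)
           = log₂(3) - H(P)

H(P) = -Σ P(x) log₂(P(x)):
  -P(1)·log₂(P(1)) = -(0.2835)·log₂(0.2835) = 0.51557
  -P(2)·log₂(P(2)) = -(0.1529)·log₂(0.1529) = 0.41426
  -P(3)·log₂(P(3)) = -(0.5636)·log₂(0.5636) = 0.46624
H(P) = 0.51557 + 0.41426 + 0.46624 = 1.39607 bits

log₂(3) = 1.58496 bits

D_KL(P||U) = 1.58496 - 1.39607 = 0.18889 ≈ 0.1889 bits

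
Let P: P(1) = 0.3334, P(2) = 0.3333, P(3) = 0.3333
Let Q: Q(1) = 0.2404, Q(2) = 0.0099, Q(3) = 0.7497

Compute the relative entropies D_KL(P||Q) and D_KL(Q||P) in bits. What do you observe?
D_KL(P||Q) = 1.4584 bits, D_KL(Q||P) = 0.7131 bits. The two directions give different values (D_KL(P||Q) exceeds D_KL(Q||P) by 0.7453 bits): KL divergence is asymmetric.

D_KL(P||Q) = Σ P(x) log₂(P(x)/Q(x))

Computing term by term:
  P(1)·log₂(P(1)/Q(1)) = 0.3334·log₂(0.3334/0.2404) = 0.15730
  P(2)·log₂(P(2)/Q(2)) = 0.3333·log₂(0.3333/0.0099) = 1.69091
  P(3)·log₂(P(3)/Q(3)) = 0.3333·log₂(0.3333/0.7497) = -0.38979

D_KL(P||Q) = 0.15730 + 1.69091 - 0.38979 = 1.45842 ≈ 1.4584 bits

D_KL(Q||P) = Σ Q(x) log₂(Q(x)/P(x))

Computing term by term:
  Q(1)·log₂(Q(1)/P(1)) = 0.2404·log₂(0.2404/0.3334) = -0.11342
  Q(2)·log₂(Q(2)/P(2)) = 0.0099·log₂(0.0099/0.3333) = -0.05023
  Q(3)·log₂(Q(3)/P(3)) = 0.7497·log₂(0.7497/0.3333) = 0.87677

D_KL(Q||P) = -0.11342 - 0.05023 + 0.87677 = 0.71312 ≈ 0.7131 bits

These are NOT equal (difference: 0.7453 bits). KL divergence is asymmetric: D_KL(P||Q) ≠ D_KL(Q||P) in general.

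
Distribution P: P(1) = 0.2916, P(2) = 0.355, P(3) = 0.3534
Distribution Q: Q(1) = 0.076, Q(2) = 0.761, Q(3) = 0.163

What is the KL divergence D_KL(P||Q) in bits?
0.5697 bits

D_KL(P||Q) = Σ P(x) log₂(P(x)/Q(x))

Computing term by term:
  P(1)·log₂(P(1)/Q(1)) = 0.2916·log₂(0.2916/0.076) = 0.56568
  P(2)·log₂(P(2)/Q(2)) = 0.355·log₂(0.355/0.761) = -0.39053
  P(3)·log₂(P(3)/Q(3)) = 0.3534·log₂(0.3534/0.163) = 0.39455

D_KL(P||Q) = 0.56568 - 0.39053 + 0.39455 = 0.56970 ≈ 0.5697 bits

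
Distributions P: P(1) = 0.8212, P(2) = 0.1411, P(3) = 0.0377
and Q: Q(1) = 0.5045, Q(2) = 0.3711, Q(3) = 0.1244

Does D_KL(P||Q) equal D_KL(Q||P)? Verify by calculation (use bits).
D_KL(P||Q) = 0.3154 bits, D_KL(Q||P) = 0.3774 bits. No — D_KL(P||Q) ≠ D_KL(Q||P) for this pair.

D_KL(P||Q) = Σ P(x) log₂(P(x)/Q(x))

Computing term by term:
  P(1)·log₂(P(1)/Q(1)) = 0.8212·log₂(0.8212/0.5045) = 0.57720
  P(2)·log₂(P(2)/Q(2)) = 0.1411·log₂(0.1411/0.3711) = -0.19685
  P(3)·log₂(P(3)/Q(3)) = 0.0377·log₂(0.0377/0.1244) = -0.06493

D_KL(P||Q) = 0.57720 - 0.19685 - 0.06493 = 0.31542 ≈ 0.3154 bits

D_KL(Q||P) = Σ Q(x) log₂(Q(x)/P(x))

Computing term by term:
  Q(1)·log₂(Q(1)/P(1)) = 0.5045·log₂(0.5045/0.8212) = -0.35460
  Q(2)·log₂(Q(2)/P(2)) = 0.3711·log₂(0.3711/0.1411) = 0.51772
  Q(3)·log₂(Q(3)/P(3)) = 0.1244·log₂(0.1244/0.0377) = 0.21426

D_KL(Q||P) = -0.35460 + 0.51772 + 0.21426 = 0.37738 ≈ 0.3774 bits

These are NOT equal (difference: 0.0620 bits). KL divergence is asymmetric: D_KL(P||Q) ≠ D_KL(Q||P) in general.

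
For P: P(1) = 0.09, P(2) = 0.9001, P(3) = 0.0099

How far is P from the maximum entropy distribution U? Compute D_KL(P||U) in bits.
1.0697 bits

U(i) = 1/3 for all i

D_KL(P||U) = Σ P(x) log₂(P(x) / (1/3))
           = Σ P(x) log₂(P(x)) + log₂(3)
           = log₂(3) - H(P)

H(P) = -Σ P(x) log₂(P(x)):
  -P(1)·log₂(P(1)) = -(0.09)·log₂(0.09) = 0.31265
  -P(2)·log₂(P(2)) = -(0.9001)·log₂(0.9001) = 0.13667
  -P(3)·log₂(P(3)) = -(0.0099)·log₂(0.0099) = 0.06592
H(P) = 0.31265 + 0.13667 + 0.06592 = 0.51524 bits

log₂(3) = 1.58496 bits

D_KL(P||U) = 1.58496 - 0.51524 = 1.06972 ≈ 1.0697 bits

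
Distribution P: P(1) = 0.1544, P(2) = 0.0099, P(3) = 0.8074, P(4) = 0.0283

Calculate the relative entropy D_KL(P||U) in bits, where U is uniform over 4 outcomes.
1.1232 bits

U(i) = 1/4 for all i

D_KL(P||U) = Σ P(x) log₂(P(x) / (1/4))
           = Σ P(x) log₂(P(x)) + log₂(4)
           = log₂(4) - H(P)

H(P) = -Σ P(x) log₂(P(x)):
  -P(1)·log₂(P(1)) = -(0.1544)·log₂(0.1544) = 0.41615
  -P(2)·log₂(P(2)) = -(0.0099)·log₂(0.0099) = 0.06592
  -P(3)·log₂(P(3)) = -(0.8074)·log₂(0.8074) = 0.24920
  -P(4)·log₂(P(4)) = -(0.0283)·log₂(0.0283) = 0.14555
H(P) = 0.41615 + 0.06592 + 0.24920 + 0.14555 = 0.87682 bits

log₂(4) = 2.00000 bits

D_KL(P||U) = 2.00000 - 0.87682 = 1.12318 ≈ 1.1232 bits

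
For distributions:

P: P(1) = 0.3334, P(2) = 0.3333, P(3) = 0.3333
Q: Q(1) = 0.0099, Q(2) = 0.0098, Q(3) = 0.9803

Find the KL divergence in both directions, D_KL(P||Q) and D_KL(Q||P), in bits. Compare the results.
D_KL(P||Q) = 2.8686 bits, D_KL(Q||P) = 1.4257 bits. D_KL(P||Q) is larger than D_KL(Q||P) by 1.4429 bits; the two directions differ.

D_KL(P||Q) = Σ P(x) log₂(P(x)/Q(x))

Computing term by term:
  P(1)·log₂(P(1)/Q(1)) = 0.3334·log₂(0.3334/0.0099) = 1.69157
  P(2)·log₂(P(2)/Q(2)) = 0.3333·log₂(0.3333/0.0098) = 1.69580
  P(3)·log₂(P(3)/Q(3)) = 0.3333·log₂(0.3333/0.9803) = -0.51875

D_KL(P||Q) = 1.69157 + 1.69580 - 0.51875 = 2.86862 ≈ 2.8686 bits

D_KL(Q||P) = Σ Q(x) log₂(Q(x)/P(x))

Computing term by term:
  Q(1)·log₂(Q(1)/P(1)) = 0.0099·log₂(0.0099/0.3334) = -0.05023
  Q(2)·log₂(Q(2)/P(2)) = 0.0098·log₂(0.0098/0.3333) = -0.04986
  Q(3)·log₂(Q(3)/P(3)) = 0.9803·log₂(0.9803/0.3333) = 1.52574

D_KL(Q||P) = -0.05023 - 0.04986 + 1.52574 = 1.42565 ≈ 1.4257 bits

These are NOT equal (difference: 1.4429 bits). KL divergence is asymmetric: D_KL(P||Q) ≠ D_KL(Q||P) in general.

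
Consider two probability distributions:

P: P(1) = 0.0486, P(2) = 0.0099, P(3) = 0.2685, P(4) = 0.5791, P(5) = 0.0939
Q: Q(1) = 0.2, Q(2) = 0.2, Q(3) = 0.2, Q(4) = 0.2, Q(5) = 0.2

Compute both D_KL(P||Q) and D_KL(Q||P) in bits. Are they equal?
D_KL(P||Q) = 0.7578 bits, D_KL(Q||P) = 1.1019 bits. No, they are not equal.

D_KL(P||Q) = Σ P(x) log₂(P(x)/Q(x))

Computing term by term:
  P(1)·log₂(P(1)/Q(1)) = 0.0486·log₂(0.0486/0.2) = -0.09919
  P(2)·log₂(P(2)/Q(2)) = 0.0099·log₂(0.0099/0.2) = -0.04293
  P(3)·log₂(P(3)/Q(3)) = 0.2685·log₂(0.2685/0.2) = 0.11409
  P(4)·log₂(P(4)/Q(4)) = 0.5791·log₂(0.5791/0.2) = 0.88823
  P(5)·log₂(P(5)/Q(5)) = 0.0939·log₂(0.0939/0.2) = -0.10243

D_KL(P||Q) = -0.09919 - 0.04293 + 0.11409 + 0.88823 - 0.10243 = 0.75777 ≈ 0.7578 bits

D_KL(Q||P) = Σ Q(x) log₂(Q(x)/P(x))

Computing term by term:
  Q(1)·log₂(Q(1)/P(1)) = 0.2·log₂(0.2/0.0486) = 0.40819
  Q(2)·log₂(Q(2)/P(2)) = 0.2·log₂(0.2/0.0099) = 0.86729
  Q(3)·log₂(Q(3)/P(3)) = 0.2·log₂(0.2/0.2685) = -0.08498
  Q(4)·log₂(Q(4)/P(4)) = 0.2·log₂(0.2/0.5791) = -0.30676
  Q(5)·log₂(Q(5)/P(5)) = 0.2·log₂(0.2/0.0939) = 0.21816

D_KL(Q||P) = 0.40819 + 0.86729 - 0.08498 - 0.30676 + 0.21816 = 1.10190 ≈ 1.1019 bits

These are NOT equal (difference: 0.3441 bits). KL divergence is asymmetric: D_KL(P||Q) ≠ D_KL(Q||P) in general.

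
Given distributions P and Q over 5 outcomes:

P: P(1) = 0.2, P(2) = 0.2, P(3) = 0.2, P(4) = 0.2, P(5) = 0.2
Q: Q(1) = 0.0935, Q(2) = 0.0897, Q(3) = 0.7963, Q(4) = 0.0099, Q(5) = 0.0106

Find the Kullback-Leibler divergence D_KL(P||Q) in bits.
1.7670 bits

D_KL(P||Q) = Σ P(x) log₂(P(x)/Q(x))

Computing term by term:
  P(1)·log₂(P(1)/Q(1)) = 0.2·log₂(0.2/0.0935) = 0.21939
  P(2)·log₂(P(2)/Q(2)) = 0.2·log₂(0.2/0.0897) = 0.23136
  P(3)·log₂(P(3)/Q(3)) = 0.2·log₂(0.2/0.7963) = -0.39866
  P(4)·log₂(P(4)/Q(4)) = 0.2·log₂(0.2/0.0099) = 0.86729
  P(5)·log₂(P(5)/Q(5)) = 0.2·log₂(0.2/0.0106) = 0.84757

D_KL(P||Q) = 0.21939 + 0.23136 - 0.39866 + 0.86729 + 0.84757 = 1.76695 ≈ 1.7670 bits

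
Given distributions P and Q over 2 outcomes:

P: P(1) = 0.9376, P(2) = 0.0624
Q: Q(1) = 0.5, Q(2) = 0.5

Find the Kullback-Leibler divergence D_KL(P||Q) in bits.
0.6631 bits

D_KL(P||Q) = Σ P(x) log₂(P(x)/Q(x))

Computing term by term:
  P(1)·log₂(P(1)/Q(1)) = 0.9376·log₂(0.9376/0.5) = 0.85044
  P(2)·log₂(P(2)/Q(2)) = 0.0624·log₂(0.0624/0.5) = -0.18734

D_KL(P||Q) = 0.85044 - 0.18734 = 0.66310 ≈ 0.6631 bits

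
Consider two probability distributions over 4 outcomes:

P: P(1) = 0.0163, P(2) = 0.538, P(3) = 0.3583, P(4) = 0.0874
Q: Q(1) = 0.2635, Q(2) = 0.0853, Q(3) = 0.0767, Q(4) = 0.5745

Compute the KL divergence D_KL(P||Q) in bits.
1.9234 bits

D_KL(P||Q) = Σ P(x) log₂(P(x)/Q(x))

Computing term by term:
  P(1)·log₂(P(1)/Q(1)) = 0.0163·log₂(0.0163/0.2635) = -0.06544
  P(2)·log₂(P(2)/Q(2)) = 0.538·log₂(0.538/0.0853) = 1.42946
  P(3)·log₂(P(3)/Q(3)) = 0.3583·log₂(0.3583/0.0767) = 0.79681
  P(4)·log₂(P(4)/Q(4)) = 0.0874·log₂(0.0874/0.5745) = -0.23743

D_KL(P||Q) = -0.06544 + 1.42946 + 0.79681 - 0.23743 = 1.92340 ≈ 1.9234 bits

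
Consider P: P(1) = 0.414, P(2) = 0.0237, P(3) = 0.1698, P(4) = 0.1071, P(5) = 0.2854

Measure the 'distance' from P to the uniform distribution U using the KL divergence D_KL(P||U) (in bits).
0.3714 bits

U(i) = 1/5 for all i

D_KL(P||U) = Σ P(x) log₂(P(x) / (1/5))
           = Σ P(x) log₂(P(x)) + log₂(5)
           = log₂(5) - H(P)

H(P) = -Σ P(x) log₂(P(x)):
  -P(1)·log₂(P(1)) = -(0.414)·log₂(0.414) = 0.52673
  -P(2)·log₂(P(2)) = -(0.0237)·log₂(0.0237) = 0.12796
  -P(3)·log₂(P(3)) = -(0.1698)·log₂(0.1698) = 0.43436
  -P(4)·log₂(P(4)) = -(0.1071)·log₂(0.1071) = 0.34518
  -P(5)·log₂(P(5)) = -(0.2854)·log₂(0.2854) = 0.51627
H(P) = 0.52673 + 0.12796 + 0.43436 + 0.34518 + 0.51627 = 1.95050 bits

log₂(5) = 2.32193 bits

D_KL(P||U) = 2.32193 - 1.95050 = 0.37143 ≈ 0.3714 bits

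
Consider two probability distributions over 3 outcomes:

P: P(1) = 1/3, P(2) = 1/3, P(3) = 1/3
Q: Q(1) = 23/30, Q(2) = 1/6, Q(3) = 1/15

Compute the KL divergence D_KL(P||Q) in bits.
0.7068 bits

D_KL(P||Q) = Σ P(x) log₂(P(x)/Q(x))

Computing term by term:
  P(1)·log₂(P(1)/Q(1)) = (1/3)·log₂((1/3)/(23/30)) = -0.40054
  P(2)·log₂(P(2)/Q(2)) = (1/3)·log₂((1/3)/(1/6)) = 0.33333
  P(3)·log₂(P(3)/Q(3)) = (1/3)·log₂((1/3)/(1/15)) = 0.77398

D_KL(P||Q) = -0.40054 + 0.33333 + 0.77398 = 0.70677 ≈ 0.7068 bits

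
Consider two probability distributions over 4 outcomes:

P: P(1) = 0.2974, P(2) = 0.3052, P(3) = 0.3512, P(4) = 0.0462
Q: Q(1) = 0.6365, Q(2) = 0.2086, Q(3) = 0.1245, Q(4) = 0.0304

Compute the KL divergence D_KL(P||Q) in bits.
0.3944 bits

D_KL(P||Q) = Σ P(x) log₂(P(x)/Q(x))

Computing term by term:
  P(1)·log₂(P(1)/Q(1)) = 0.2974·log₂(0.2974/0.6365) = -0.32647
  P(2)·log₂(P(2)/Q(2)) = 0.3052·log₂(0.3052/0.2086) = 0.16756
  P(3)·log₂(P(3)/Q(3)) = 0.3512·log₂(0.3512/0.1245) = 0.52545
  P(4)·log₂(P(4)/Q(4)) = 0.0462·log₂(0.0462/0.0304) = 0.02790

D_KL(P||Q) = -0.32647 + 0.16756 + 0.52545 + 0.02790 = 0.39444 ≈ 0.3944 bits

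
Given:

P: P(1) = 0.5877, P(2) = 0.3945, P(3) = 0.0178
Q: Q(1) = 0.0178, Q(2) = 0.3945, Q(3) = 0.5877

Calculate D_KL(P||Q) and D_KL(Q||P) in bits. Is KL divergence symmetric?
D_KL(P||Q) = 2.8752 bits, D_KL(Q||P) = 2.8752 bits. The two values coincide for this particular pair, but no — KL divergence is not symmetric in general.

D_KL(P||Q) = Σ P(x) log₂(P(x)/Q(x))

Computing term by term:
  P(1)·log₂(P(1)/Q(1)) = 0.5877·log₂(0.5877/0.0178) = 2.96502
  P(2)·log₂(P(2)/Q(2)) = 0.3945·log₂(0.3945/0.3945) = 0.00000
  P(3)·log₂(P(3)/Q(3)) = 0.0178·log₂(0.0178/0.5877) = -0.08980

D_KL(P||Q) = 2.96502 + 0.00000 - 0.08980 = 2.87522 ≈ 2.8752 bits

D_KL(Q||P) = Σ Q(x) log₂(Q(x)/P(x))

Computing term by term:
  Q(1)·log₂(Q(1)/P(1)) = 0.0178·log₂(0.0178/0.5877) = -0.08980
  Q(2)·log₂(Q(2)/P(2)) = 0.3945·log₂(0.3945/0.3945) = 0.00000
  Q(3)·log₂(Q(3)/P(3)) = 0.5877·log₂(0.5877/0.0178) = 2.96502

D_KL(Q||P) = -0.08980 + 0.00000 + 2.96502 = 2.87522 ≈ 2.8752 bits

These ARE equal here. Q is P with outcomes relabeled (Q(1) = P(3), Q(3) = P(1)) by a relabeling that is its own inverse, so the two sums contain exactly the same terms in a different order. This is a special case — KL divergence is not symmetric in general: D_KL(P||Q) ≠ D_KL(Q||P) for most P, Q.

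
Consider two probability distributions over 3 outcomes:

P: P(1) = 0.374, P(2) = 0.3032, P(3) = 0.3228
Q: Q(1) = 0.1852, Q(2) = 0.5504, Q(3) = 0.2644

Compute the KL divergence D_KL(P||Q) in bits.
0.2113 bits

D_KL(P||Q) = Σ P(x) log₂(P(x)/Q(x))

Computing term by term:
  P(1)·log₂(P(1)/Q(1)) = 0.374·log₂(0.374/0.1852) = 0.37922
  P(2)·log₂(P(2)/Q(2)) = 0.3032·log₂(0.3032/0.5504) = -0.26082
  P(3)·log₂(P(3)/Q(3)) = 0.3228·log₂(0.3228/0.2644) = 0.09294

D_KL(P||Q) = 0.37922 - 0.26082 + 0.09294 = 0.21134 ≈ 0.2113 bits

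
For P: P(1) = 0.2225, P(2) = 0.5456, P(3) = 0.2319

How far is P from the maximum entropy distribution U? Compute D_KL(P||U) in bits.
0.1367 bits

U(i) = 1/3 for all i

D_KL(P||U) = Σ P(x) log₂(P(x) / (1/3))
           = Σ P(x) log₂(P(x)) + log₂(3)
           = log₂(3) - H(P)

H(P) = -Σ P(x) log₂(P(x)):
  -P(1)·log₂(P(1)) = -(0.2225)·log₂(0.2225) = 0.48241
  -P(2)·log₂(P(2)) = -(0.5456)·log₂(0.5456) = 0.47690
  -P(3)·log₂(P(3)) = -(0.2319)·log₂(0.2319) = 0.48894
H(P) = 0.48241 + 0.47690 + 0.48894 = 1.44825 bits

log₂(3) = 1.58496 bits

D_KL(P||U) = 1.58496 - 1.44825 = 0.13671 ≈ 0.1367 bits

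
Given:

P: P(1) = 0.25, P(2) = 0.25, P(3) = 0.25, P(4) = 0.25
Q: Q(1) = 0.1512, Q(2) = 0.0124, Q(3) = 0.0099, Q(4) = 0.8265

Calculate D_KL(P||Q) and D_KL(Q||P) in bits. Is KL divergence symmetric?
D_KL(P||Q) = 1.9981 bits, D_KL(Q||P) = 1.2162 bits. No, KL divergence is not symmetric.

D_KL(P||Q) = Σ P(x) log₂(P(x)/Q(x))

Computing term by term:
  P(1)·log₂(P(1)/Q(1)) = 0.25·log₂(0.25/0.1512) = 0.18137
  P(2)·log₂(P(2)/Q(2)) = 0.25·log₂(0.25/0.0124) = 1.08338
  P(3)·log₂(P(3)/Q(3)) = 0.25·log₂(0.25/0.0099) = 1.16459
  P(4)·log₂(P(4)/Q(4)) = 0.25·log₂(0.25/0.8265) = -0.43127

D_KL(P||Q) = 0.18137 + 1.08338 + 1.16459 - 0.43127 = 1.99807 ≈ 1.9981 bits

D_KL(Q||P) = Σ Q(x) log₂(Q(x)/P(x))

Computing term by term:
  Q(1)·log₂(Q(1)/P(1)) = 0.1512·log₂(0.1512/0.25) = -0.10969
  Q(2)·log₂(Q(2)/P(2)) = 0.0124·log₂(0.0124/0.25) = -0.05374
  Q(3)·log₂(Q(3)/P(3)) = 0.0099·log₂(0.0099/0.25) = -0.04612
  Q(4)·log₂(Q(4)/P(4)) = 0.8265·log₂(0.8265/0.25) = 1.42578

D_KL(Q||P) = -0.10969 - 0.05374 - 0.04612 + 1.42578 = 1.21623 ≈ 1.2162 bits

These are NOT equal (difference: 0.7819 bits). KL divergence is asymmetric: D_KL(P||Q) ≠ D_KL(Q||P) in general.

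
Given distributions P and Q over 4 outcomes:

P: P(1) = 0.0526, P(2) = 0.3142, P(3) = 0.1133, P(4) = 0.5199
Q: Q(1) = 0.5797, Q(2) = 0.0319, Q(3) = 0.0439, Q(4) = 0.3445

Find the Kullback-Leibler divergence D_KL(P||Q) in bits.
1.3184 bits

D_KL(P||Q) = Σ P(x) log₂(P(x)/Q(x))

Computing term by term:
  P(1)·log₂(P(1)/Q(1)) = 0.0526·log₂(0.0526/0.5797) = -0.18211
  P(2)·log₂(P(2)/Q(2)) = 0.3142·log₂(0.3142/0.0319) = 1.03688
  P(3)·log₂(P(3)/Q(3)) = 0.1133·log₂(0.1133/0.0439) = 0.15498
  P(4)·log₂(P(4)/Q(4)) = 0.5199·log₂(0.5199/0.3445) = 0.30868

D_KL(P||Q) = -0.18211 + 1.03688 + 0.15498 + 0.30868 = 1.31843 ≈ 1.3184 bits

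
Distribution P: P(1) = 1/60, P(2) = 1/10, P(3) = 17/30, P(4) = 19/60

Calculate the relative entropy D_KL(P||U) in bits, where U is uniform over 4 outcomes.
0.5797 bits

U(i) = 1/4 for all i

D_KL(P||U) = Σ P(x) log₂(P(x) / (1/4))
           = Σ P(x) log₂(P(x)) + log₂(4)
           = log₂(4) - H(P)

H(P) = -Σ P(x) log₂(P(x)):
  -P(1)·log₂(P(1)) = -(1/60)·log₂(1/60) = 0.09845
  -P(2)·log₂(P(2)) = -(1/10)·log₂(1/10) = 0.33219
  -P(3)·log₂(P(3)) = -(17/30)·log₂(17/30) = 0.46434
  -P(4)·log₂(P(4)) = -(19/60)·log₂(19/60) = 0.52534
H(P) = 0.09845 + 0.33219 + 0.46434 + 0.52534 = 1.42032 bits

log₂(4) = 2.00000 bits

D_KL(P||U) = 2.00000 - 1.42032 = 0.57968 ≈ 0.5797 bits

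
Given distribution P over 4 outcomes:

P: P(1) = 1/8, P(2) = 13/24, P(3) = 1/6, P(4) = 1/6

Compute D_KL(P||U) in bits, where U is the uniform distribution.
0.2842 bits

U(i) = 1/4 for all i

D_KL(P||U) = Σ P(x) log₂(P(x) / (1/4))
           = Σ P(x) log₂(P(x)) + log₂(4)
           = log₂(4) - H(P)

H(P) = -Σ P(x) log₂(P(x)):
  -P(1)·log₂(P(1)) = -(1/8)·log₂(1/8) = 0.37500
  -P(2)·log₂(P(2)) = -(13/24)·log₂(13/24) = 0.47912
  -P(3)·log₂(P(3)) = -(1/6)·log₂(1/6) = 0.43083
  -P(4)·log₂(P(4)) = -(1/6)·log₂(1/6) = 0.43083
H(P) = 0.37500 + 0.47912 + 0.43083 + 0.43083 = 1.71578 bits

log₂(4) = 2.00000 bits

D_KL(P||U) = 2.00000 - 1.71578 = 0.28422 ≈ 0.2842 bits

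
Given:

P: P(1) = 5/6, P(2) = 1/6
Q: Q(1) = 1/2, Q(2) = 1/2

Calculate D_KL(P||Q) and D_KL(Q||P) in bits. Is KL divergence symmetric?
D_KL(P||Q) = 0.3500 bits, D_KL(Q||P) = 0.4240 bits. No, KL divergence is not symmetric.

D_KL(P||Q) = Σ P(x) log₂(P(x)/Q(x))

Computing term by term:
  P(1)·log₂(P(1)/Q(1)) = (5/6)·log₂((5/6)/(1/2)) = 0.61414
  P(2)·log₂(P(2)/Q(2)) = (1/6)·log₂((1/6)/(1/2)) = -0.26416

D_KL(P||Q) = 0.61414 - 0.26416 = 0.34998 ≈ 0.3500 bits

D_KL(Q||P) = Σ Q(x) log₂(Q(x)/P(x))

Computing term by term:
  Q(1)·log₂(Q(1)/P(1)) = (1/2)·log₂((1/2)/(5/6)) = -0.36848
  Q(2)·log₂(Q(2)/P(2)) = (1/2)·log₂((1/2)/(1/6)) = 0.79248

D_KL(Q||P) = -0.36848 + 0.79248 = 0.42400 ≈ 0.4240 bits

These are NOT equal (difference: 0.0740 bits). KL divergence is asymmetric: D_KL(P||Q) ≠ D_KL(Q||P) in general.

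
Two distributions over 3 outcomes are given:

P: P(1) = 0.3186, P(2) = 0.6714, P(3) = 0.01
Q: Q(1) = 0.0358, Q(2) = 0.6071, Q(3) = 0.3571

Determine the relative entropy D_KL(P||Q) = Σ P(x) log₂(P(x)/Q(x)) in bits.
1.0507 bits

D_KL(P||Q) = Σ P(x) log₂(P(x)/Q(x))

Computing term by term:
  P(1)·log₂(P(1)/Q(1)) = 0.3186·log₂(0.3186/0.0358) = 1.00477
  P(2)·log₂(P(2)/Q(2)) = 0.6714·log₂(0.6714/0.6071) = 0.09751
  P(3)·log₂(P(3)/Q(3)) = 0.01·log₂(0.01/0.3571) = -0.05158

D_KL(P||Q) = 1.00477 + 0.09751 - 0.05158 = 1.05070 ≈ 1.0507 bits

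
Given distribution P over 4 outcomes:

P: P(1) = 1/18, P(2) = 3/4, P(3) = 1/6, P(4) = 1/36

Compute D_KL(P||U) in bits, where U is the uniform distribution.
0.8826 bits

U(i) = 1/4 for all i

D_KL(P||U) = Σ P(x) log₂(P(x) / (1/4))
           = Σ P(x) log₂(P(x)) + log₂(4)
           = log₂(4) - H(P)

H(P) = -Σ P(x) log₂(P(x)):
  -P(1)·log₂(P(1)) = -(1/18)·log₂(1/18) = 0.23166
  -P(2)·log₂(P(2)) = -(3/4)·log₂(3/4) = 0.31128
  -P(3)·log₂(P(3)) = -(1/6)·log₂(1/6) = 0.43083
  -P(4)·log₂(P(4)) = -(1/36)·log₂(1/36) = 0.14361
H(P) = 0.23166 + 0.31128 + 0.43083 + 0.14361 = 1.11738 bits

log₂(4) = 2.00000 bits

D_KL(P||U) = 2.00000 - 1.11738 = 0.88262 ≈ 0.8826 bits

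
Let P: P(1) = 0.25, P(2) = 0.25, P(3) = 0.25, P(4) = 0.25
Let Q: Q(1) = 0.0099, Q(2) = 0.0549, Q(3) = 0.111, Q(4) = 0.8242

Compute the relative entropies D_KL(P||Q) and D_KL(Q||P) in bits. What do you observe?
D_KL(P||Q) = 1.5739 bits, D_KL(Q||P) = 1.1223 bits. The two directions give different values (D_KL(P||Q) exceeds D_KL(Q||P) by 0.4516 bits): KL divergence is asymmetric.

D_KL(P||Q) = Σ P(x) log₂(P(x)/Q(x))

Computing term by term:
  P(1)·log₂(P(1)/Q(1)) = 0.25·log₂(0.25/0.0099) = 1.16459
  P(2)·log₂(P(2)/Q(2)) = 0.25·log₂(0.25/0.0549) = 0.54676
  P(3)·log₂(P(3)/Q(3)) = 0.25·log₂(0.25/0.111) = 0.29284
  P(4)·log₂(P(4)/Q(4)) = 0.25·log₂(0.25/0.8242) = -0.43027

D_KL(P||Q) = 1.16459 + 0.54676 + 0.29284 - 0.43027 = 1.57392 ≈ 1.5739 bits

D_KL(Q||P) = Σ Q(x) log₂(Q(x)/P(x))

Computing term by term:
  Q(1)·log₂(Q(1)/P(1)) = 0.0099·log₂(0.0099/0.25) = -0.04612
  Q(2)·log₂(Q(2)/P(2)) = 0.0549·log₂(0.0549/0.25) = -0.12007
  Q(3)·log₂(Q(3)/P(3)) = 0.111·log₂(0.111/0.25) = -0.13002
  Q(4)·log₂(Q(4)/P(4)) = 0.8242·log₂(0.8242/0.25) = 1.41850

D_KL(Q||P) = -0.04612 - 0.12007 - 0.13002 + 1.41850 = 1.12229 ≈ 1.1223 bits

These are NOT equal (difference: 0.4516 bits). KL divergence is asymmetric: D_KL(P||Q) ≠ D_KL(Q||P) in general.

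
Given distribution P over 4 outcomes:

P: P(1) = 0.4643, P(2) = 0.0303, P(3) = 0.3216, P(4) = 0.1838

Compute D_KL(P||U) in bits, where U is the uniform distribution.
0.3577 bits

U(i) = 1/4 for all i

D_KL(P||U) = Σ P(x) log₂(P(x) / (1/4))
           = Σ P(x) log₂(P(x)) + log₂(4)
           = log₂(4) - H(P)

H(P) = -Σ P(x) log₂(P(x)):
  -P(1)·log₂(P(1)) = -(0.4643)·log₂(0.4643) = 0.51392
  -P(2)·log₂(P(2)) = -(0.0303)·log₂(0.0303) = 0.15285
  -P(3)·log₂(P(3)) = -(0.3216)·log₂(0.3216) = 0.52635
  -P(4)·log₂(P(4)) = -(0.1838)·log₂(0.1838) = 0.44917
H(P) = 0.51392 + 0.15285 + 0.52635 + 0.44917 = 1.64229 bits

log₂(4) = 2.00000 bits

D_KL(P||U) = 2.00000 - 1.64229 = 0.35771 ≈ 0.3577 bits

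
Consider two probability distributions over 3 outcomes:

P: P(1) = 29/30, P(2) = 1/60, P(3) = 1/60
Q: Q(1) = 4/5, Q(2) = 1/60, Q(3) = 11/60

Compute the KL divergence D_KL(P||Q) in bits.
0.2063 bits

D_KL(P||Q) = Σ P(x) log₂(P(x)/Q(x))

Computing term by term:
  P(1)·log₂(P(1)/Q(1)) = (29/30)·log₂((29/30)/(4/5)) = 0.26392
  P(2)·log₂(P(2)/Q(2)) = (1/60)·log₂((1/60)/(1/60)) = 0.00000
  P(3)·log₂(P(3)/Q(3)) = (1/60)·log₂((1/60)/(11/60)) = -0.05766

D_KL(P||Q) = 0.26392 + 0.00000 - 0.05766 = 0.20626 ≈ 0.2063 bits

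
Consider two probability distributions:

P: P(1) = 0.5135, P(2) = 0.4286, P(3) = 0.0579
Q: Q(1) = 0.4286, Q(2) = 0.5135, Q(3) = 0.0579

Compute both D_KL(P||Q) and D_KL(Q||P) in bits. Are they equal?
D_KL(P||Q) = 0.0221 bits, D_KL(Q||P) = 0.0221 bits. Yes, in this case they are equal (although KL divergence is not symmetric in general).

D_KL(P||Q) = Σ P(x) log₂(P(x)/Q(x))

Computing term by term:
  P(1)·log₂(P(1)/Q(1)) = 0.5135·log₂(0.5135/0.4286) = 0.13389
  P(2)·log₂(P(2)/Q(2)) = 0.4286·log₂(0.4286/0.5135) = -0.11175
  P(3)·log₂(P(3)/Q(3)) = 0.0579·log₂(0.0579/0.0579) = 0.00000

D_KL(P||Q) = 0.13389 - 0.11175 + 0.00000 = 0.02214 ≈ 0.0221 bits

D_KL(Q||P) = Σ Q(x) log₂(Q(x)/P(x))

Computing term by term:
  Q(1)·log₂(Q(1)/P(1)) = 0.4286·log₂(0.4286/0.5135) = -0.11175
  Q(2)·log₂(Q(2)/P(2)) = 0.5135·log₂(0.5135/0.4286) = 0.13389
  Q(3)·log₂(Q(3)/P(3)) = 0.0579·log₂(0.0579/0.0579) = 0.00000

D_KL(Q||P) = -0.11175 + 0.13389 + 0.00000 = 0.02214 ≈ 0.0221 bits

These ARE equal here. Q is P with outcomes relabeled (Q(1) = P(2), Q(2) = P(1)) by a relabeling that is its own inverse, so the two sums contain exactly the same terms in a different order. This is a special case — KL divergence is not symmetric in general: D_KL(P||Q) ≠ D_KL(Q||P) for most P, Q.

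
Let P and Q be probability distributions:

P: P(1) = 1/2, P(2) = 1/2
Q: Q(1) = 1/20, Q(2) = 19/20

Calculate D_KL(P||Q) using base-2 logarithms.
1.1980 bits

D_KL(P||Q) = Σ P(x) log₂(P(x)/Q(x))

Computing term by term:
  P(1)·log₂(P(1)/Q(1)) = (1/2)·log₂((1/2)/(1/20)) = 1.66096
  P(2)·log₂(P(2)/Q(2)) = (1/2)·log₂((1/2)/(19/20)) = -0.46300

D_KL(P||Q) = 1.66096 - 0.46300 = 1.19796 ≈ 1.1980 bits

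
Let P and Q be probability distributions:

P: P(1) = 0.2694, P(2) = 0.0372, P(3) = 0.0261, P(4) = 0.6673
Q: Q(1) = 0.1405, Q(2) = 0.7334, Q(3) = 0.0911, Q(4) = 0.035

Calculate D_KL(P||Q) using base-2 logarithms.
2.8839 bits

D_KL(P||Q) = Σ P(x) log₂(P(x)/Q(x))

Computing term by term:
  P(1)·log₂(P(1)/Q(1)) = 0.2694·log₂(0.2694/0.1405) = 0.25302
  P(2)·log₂(P(2)/Q(2)) = 0.0372·log₂(0.0372/0.7334) = -0.16001
  P(3)·log₂(P(3)/Q(3)) = 0.0261·log₂(0.0261/0.0911) = -0.04707
  P(4)·log₂(P(4)/Q(4)) = 0.6673·log₂(0.6673/0.035) = 2.83797

D_KL(P||Q) = 0.25302 - 0.16001 - 0.04707 + 2.83797 = 2.88391 ≈ 2.8839 bits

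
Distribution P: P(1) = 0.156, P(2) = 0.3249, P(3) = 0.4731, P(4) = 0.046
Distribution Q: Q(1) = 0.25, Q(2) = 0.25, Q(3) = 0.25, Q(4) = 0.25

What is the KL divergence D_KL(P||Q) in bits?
0.3397 bits

D_KL(P||Q) = Σ P(x) log₂(P(x)/Q(x))

Computing term by term:
  P(1)·log₂(P(1)/Q(1)) = 0.156·log₂(0.156/0.25) = -0.10614
  P(2)·log₂(P(2)/Q(2)) = 0.3249·log₂(0.3249/0.25) = 0.12283
  P(3)·log₂(P(3)/Q(3)) = 0.4731·log₂(0.4731/0.25) = 0.43535
  P(4)·log₂(P(4)/Q(4)) = 0.046·log₂(0.046/0.25) = -0.11234

D_KL(P||Q) = -0.10614 + 0.12283 + 0.43535 - 0.11234 = 0.33970 ≈ 0.3397 bits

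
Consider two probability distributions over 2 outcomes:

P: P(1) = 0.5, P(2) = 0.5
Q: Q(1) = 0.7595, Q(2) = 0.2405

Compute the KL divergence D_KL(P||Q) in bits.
0.2264 bits

D_KL(P||Q) = Σ P(x) log₂(P(x)/Q(x))

Computing term by term:
  P(1)·log₂(P(1)/Q(1)) = 0.5·log₂(0.5/0.7595) = -0.30156
  P(2)·log₂(P(2)/Q(2)) = 0.5·log₂(0.5/0.2405) = 0.52795

D_KL(P||Q) = -0.30156 + 0.52795 = 0.22639 ≈ 0.2264 bits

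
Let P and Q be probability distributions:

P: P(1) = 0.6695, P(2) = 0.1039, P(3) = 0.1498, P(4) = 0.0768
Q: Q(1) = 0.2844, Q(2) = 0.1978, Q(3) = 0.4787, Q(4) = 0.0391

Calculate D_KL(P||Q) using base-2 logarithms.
0.5542 bits

D_KL(P||Q) = Σ P(x) log₂(P(x)/Q(x))

Computing term by term:
  P(1)·log₂(P(1)/Q(1)) = 0.6695·log₂(0.6695/0.2844) = 0.82694
  P(2)·log₂(P(2)/Q(2)) = 0.1039·log₂(0.1039/0.1978) = -0.09651
  P(3)·log₂(P(3)/Q(3)) = 0.1498·log₂(0.1498/0.4787) = -0.25108
  P(4)·log₂(P(4)/Q(4)) = 0.0768·log₂(0.0768/0.0391) = 0.07480

D_KL(P||Q) = 0.82694 - 0.09651 - 0.25108 + 0.07480 = 0.55415 ≈ 0.5542 bits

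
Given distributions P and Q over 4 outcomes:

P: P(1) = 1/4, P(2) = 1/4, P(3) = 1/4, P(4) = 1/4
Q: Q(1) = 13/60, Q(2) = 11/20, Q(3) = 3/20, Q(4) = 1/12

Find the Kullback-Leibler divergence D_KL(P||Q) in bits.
0.3477 bits

D_KL(P||Q) = Σ P(x) log₂(P(x)/Q(x))

Computing term by term:
  P(1)·log₂(P(1)/Q(1)) = (1/4)·log₂((1/4)/(13/60)) = 0.05161
  P(2)·log₂(P(2)/Q(2)) = (1/4)·log₂((1/4)/(11/20)) = -0.28438
  P(3)·log₂(P(3)/Q(3)) = (1/4)·log₂((1/4)/(3/20)) = 0.18424
  P(4)·log₂(P(4)/Q(4)) = (1/4)·log₂((1/4)/(1/12)) = 0.39624

D_KL(P||Q) = 0.05161 - 0.28438 + 0.18424 + 0.39624 = 0.34771 ≈ 0.3477 bits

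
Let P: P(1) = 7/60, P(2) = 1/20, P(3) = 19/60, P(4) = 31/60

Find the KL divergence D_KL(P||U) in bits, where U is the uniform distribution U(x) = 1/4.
0.4047 bits

U(i) = 1/4 for all i

D_KL(P||U) = Σ P(x) log₂(P(x) / (1/4))
           = Σ P(x) log₂(P(x)) + log₂(4)
           = log₂(4) - H(P)

H(P) = -Σ P(x) log₂(P(x)):
  -P(1)·log₂(P(1)) = -(7/60)·log₂(7/60) = 0.36161
  -P(2)·log₂(P(2)) = -(1/20)·log₂(1/20) = 0.21610
  -P(3)·log₂(P(3)) = -(19/60)·log₂(19/60) = 0.52534
  -P(4)·log₂(P(4)) = -(31/60)·log₂(31/60) = 0.49223
H(P) = 0.36161 + 0.21610 + 0.52534 + 0.49223 = 1.59528 bits

log₂(4) = 2.00000 bits

D_KL(P||U) = 2.00000 - 1.59528 = 0.40472 ≈ 0.4047 bits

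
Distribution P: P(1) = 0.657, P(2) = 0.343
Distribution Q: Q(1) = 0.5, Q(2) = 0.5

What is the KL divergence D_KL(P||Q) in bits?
0.0723 bits

D_KL(P||Q) = Σ P(x) log₂(P(x)/Q(x))

Computing term by term:
  P(1)·log₂(P(1)/Q(1)) = 0.657·log₂(0.657/0.5) = 0.25884
  P(2)·log₂(P(2)/Q(2)) = 0.343·log₂(0.343/0.5) = -0.18650

D_KL(P||Q) = 0.25884 - 0.18650 = 0.07234 ≈ 0.0723 bits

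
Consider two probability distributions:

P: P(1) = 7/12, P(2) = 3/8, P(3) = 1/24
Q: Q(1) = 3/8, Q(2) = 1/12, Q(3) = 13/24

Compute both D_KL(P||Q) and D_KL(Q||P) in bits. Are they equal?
D_KL(P||Q) = 1.0314 bits, D_KL(Q||P) = 1.5845 bits. No, they are not equal.

D_KL(P||Q) = Σ P(x) log₂(P(x)/Q(x))

Computing term by term:
  P(1)·log₂(P(1)/Q(1)) = (7/12)·log₂((7/12)/(3/8)) = 0.37183
  P(2)·log₂(P(2)/Q(2)) = (3/8)·log₂((3/8)/(1/12)) = 0.81372
  P(3)·log₂(P(3)/Q(3)) = (1/24)·log₂((1/24)/(13/24)) = -0.15418

D_KL(P||Q) = 0.37183 + 0.81372 - 0.15418 = 1.03137 ≈ 1.0314 bits

D_KL(Q||P) = Σ Q(x) log₂(Q(x)/P(x))

Computing term by term:
  Q(1)·log₂(Q(1)/P(1)) = (3/8)·log₂((3/8)/(7/12)) = -0.23904
  Q(2)·log₂(Q(2)/P(2)) = (1/12)·log₂((1/12)/(3/8)) = -0.18083
  Q(3)·log₂(Q(3)/P(3)) = (13/24)·log₂((13/24)/(1/24)) = 2.00440

D_KL(Q||P) = -0.23904 - 0.18083 + 2.00440 = 1.58453 ≈ 1.5845 bits

These are NOT equal (difference: 0.5531 bits). KL divergence is asymmetric: D_KL(P||Q) ≠ D_KL(Q||P) in general.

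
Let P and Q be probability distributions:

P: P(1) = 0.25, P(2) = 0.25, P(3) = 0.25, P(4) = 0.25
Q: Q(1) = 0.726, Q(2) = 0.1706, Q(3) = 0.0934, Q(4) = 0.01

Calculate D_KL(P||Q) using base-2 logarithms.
1.2694 bits

D_KL(P||Q) = Σ P(x) log₂(P(x)/Q(x))

Computing term by term:
  P(1)·log₂(P(1)/Q(1)) = 0.25·log₂(0.25/0.726) = -0.38451
  P(2)·log₂(P(2)/Q(2)) = 0.25·log₂(0.25/0.1706) = 0.13783
  P(3)·log₂(P(3)/Q(3)) = 0.25·log₂(0.25/0.0934) = 0.35511
  P(4)·log₂(P(4)/Q(4)) = 0.25·log₂(0.25/0.01) = 1.16096

D_KL(P||Q) = -0.38451 + 0.13783 + 0.35511 + 1.16096 = 1.26939 ≈ 1.2694 bits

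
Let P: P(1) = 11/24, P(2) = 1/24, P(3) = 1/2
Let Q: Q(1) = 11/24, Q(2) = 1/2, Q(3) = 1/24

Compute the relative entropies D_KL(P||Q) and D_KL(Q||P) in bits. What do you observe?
D_KL(P||Q) = 1.6431 bits, D_KL(Q||P) = 1.6431 bits. The two directions give the same value here, because Q is a self-inverse relabeling of P; in general KL divergence is asymmetric.

D_KL(P||Q) = Σ P(x) log₂(P(x)/Q(x))

Computing term by term:
  P(1)·log₂(P(1)/Q(1)) = (11/24)·log₂((11/24)/(11/24)) = 0.00000
  P(2)·log₂(P(2)/Q(2)) = (1/24)·log₂((1/24)/(1/2)) = -0.14937
  P(3)·log₂(P(3)/Q(3)) = (1/2)·log₂((1/2)/(1/24)) = 1.79248

D_KL(P||Q) = 0.00000 - 0.14937 + 1.79248 = 1.64311 ≈ 1.6431 bits

D_KL(Q||P) = Σ Q(x) log₂(Q(x)/P(x))

Computing term by term:
  Q(1)·log₂(Q(1)/P(1)) = (11/24)·log₂((11/24)/(11/24)) = 0.00000
  Q(2)·log₂(Q(2)/P(2)) = (1/2)·log₂((1/2)/(1/24)) = 1.79248
  Q(3)·log₂(Q(3)/P(3)) = (1/24)·log₂((1/24)/(1/2)) = -0.14937

D_KL(Q||P) = 0.00000 + 1.79248 - 0.14937 = 1.64311 ≈ 1.6431 bits

These ARE equal here. Q is P with outcomes relabeled (Q(2) = P(3), Q(3) = P(2)) by a relabeling that is its own inverse, so the two sums contain exactly the same terms in a different order. This is a special case — KL divergence is not symmetric in general: D_KL(P||Q) ≠ D_KL(Q||P) for most P, Q.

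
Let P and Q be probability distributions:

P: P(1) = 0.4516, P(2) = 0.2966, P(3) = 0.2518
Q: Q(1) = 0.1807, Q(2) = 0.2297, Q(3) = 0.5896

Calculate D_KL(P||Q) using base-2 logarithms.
0.3971 bits

D_KL(P||Q) = Σ P(x) log₂(P(x)/Q(x))

Computing term by term:
  P(1)·log₂(P(1)/Q(1)) = 0.4516·log₂(0.4516/0.1807) = 0.59677
  P(2)·log₂(P(2)/Q(2)) = 0.2966·log₂(0.2966/0.2297) = 0.10938
  P(3)·log₂(P(3)/Q(3)) = 0.2518·log₂(0.2518/0.5896) = -0.30907

D_KL(P||Q) = 0.59677 + 0.10938 - 0.30907 = 0.39708 ≈ 0.3971 bits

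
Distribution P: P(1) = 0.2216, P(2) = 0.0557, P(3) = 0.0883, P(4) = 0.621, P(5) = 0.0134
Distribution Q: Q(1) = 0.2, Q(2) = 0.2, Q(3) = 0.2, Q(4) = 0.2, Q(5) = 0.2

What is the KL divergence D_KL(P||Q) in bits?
0.7887 bits

D_KL(P||Q) = Σ P(x) log₂(P(x)/Q(x))

Computing term by term:
  P(1)·log₂(P(1)/Q(1)) = 0.2216·log₂(0.2216/0.2) = 0.03279
  P(2)·log₂(P(2)/Q(2)) = 0.0557·log₂(0.0557/0.2) = -0.10272
  P(3)·log₂(P(3)/Q(3)) = 0.0883·log₂(0.0883/0.2) = -0.10415
  P(4)·log₂(P(4)/Q(4)) = 0.621·log₂(0.621/0.2) = 1.01508
  P(5)·log₂(P(5)/Q(5)) = 0.0134·log₂(0.0134/0.2) = -0.05226

D_KL(P||Q) = 0.03279 - 0.10272 - 0.10415 + 1.01508 - 0.05226 = 0.78874 ≈ 0.7887 bits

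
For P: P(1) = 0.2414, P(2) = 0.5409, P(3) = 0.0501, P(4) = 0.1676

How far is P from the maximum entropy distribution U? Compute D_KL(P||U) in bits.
0.3772 bits

U(i) = 1/4 for all i

D_KL(P||U) = Σ P(x) log₂(P(x) / (1/4))
           = Σ P(x) log₂(P(x)) + log₂(4)
           = log₂(4) - H(P)

H(P) = -Σ P(x) log₂(P(x)):
  -P(1)·log₂(P(1)) = -(0.2414)·log₂(0.2414) = 0.49499
  -P(2)·log₂(P(2)) = -(0.5409)·log₂(0.5409) = 0.47954
  -P(3)·log₂(P(3)) = -(0.0501)·log₂(0.0501) = 0.21638
  -P(4)·log₂(P(4)) = -(0.1676)·log₂(0.1676) = 0.43189
H(P) = 0.49499 + 0.47954 + 0.21638 + 0.43189 = 1.62280 bits

log₂(4) = 2.00000 bits

D_KL(P||U) = 2.00000 - 1.62280 = 0.37720 ≈ 0.3772 bits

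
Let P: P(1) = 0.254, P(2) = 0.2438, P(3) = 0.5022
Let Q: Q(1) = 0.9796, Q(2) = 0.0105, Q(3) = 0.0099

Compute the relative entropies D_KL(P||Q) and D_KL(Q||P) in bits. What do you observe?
D_KL(P||Q) = 3.4564 bits, D_KL(Q||P) = 1.8039 bits. The two directions give different values (D_KL(P||Q) exceeds D_KL(Q||P) by 1.6525 bits): KL divergence is asymmetric.

D_KL(P||Q) = Σ P(x) log₂(P(x)/Q(x))

Computing term by term:
  P(1)·log₂(P(1)/Q(1)) = 0.254·log₂(0.254/0.9796) = -0.49463
  P(2)·log₂(P(2)/Q(2)) = 0.2438·log₂(0.2438/0.0105) = 1.10618
  P(3)·log₂(P(3)/Q(3)) = 0.5022·log₂(0.5022/0.0099) = 2.84481

D_KL(P||Q) = -0.49463 + 1.10618 + 2.84481 = 3.45636 ≈ 3.4564 bits

D_KL(Q||P) = Σ Q(x) log₂(Q(x)/P(x))

Computing term by term:
  Q(1)·log₂(Q(1)/P(1)) = 0.9796·log₂(0.9796/0.254) = 1.90764
  Q(2)·log₂(Q(2)/P(2)) = 0.0105·log₂(0.0105/0.2438) = -0.04764
  Q(3)·log₂(Q(3)/P(3)) = 0.0099·log₂(0.0099/0.5022) = -0.05608

D_KL(Q||P) = 1.90764 - 0.04764 - 0.05608 = 1.80392 ≈ 1.8039 bits

These are NOT equal (difference: 1.6525 bits). KL divergence is asymmetric: D_KL(P||Q) ≠ D_KL(Q||P) in general.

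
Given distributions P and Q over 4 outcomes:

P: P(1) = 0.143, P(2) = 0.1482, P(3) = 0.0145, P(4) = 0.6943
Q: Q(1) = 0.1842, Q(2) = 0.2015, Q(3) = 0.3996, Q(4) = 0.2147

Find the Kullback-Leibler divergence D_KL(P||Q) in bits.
0.9883 bits

D_KL(P||Q) = Σ P(x) log₂(P(x)/Q(x))

Computing term by term:
  P(1)·log₂(P(1)/Q(1)) = 0.143·log₂(0.143/0.1842) = -0.05223
  P(2)·log₂(P(2)/Q(2)) = 0.1482·log₂(0.1482/0.2015) = -0.06569
  P(3)·log₂(P(3)/Q(3)) = 0.0145·log₂(0.0145/0.3996) = -0.06937
  P(4)·log₂(P(4)/Q(4)) = 0.6943·log₂(0.6943/0.2147) = 1.17561

D_KL(P||Q) = -0.05223 - 0.06569 - 0.06937 + 1.17561 = 0.98832 ≈ 0.9883 bits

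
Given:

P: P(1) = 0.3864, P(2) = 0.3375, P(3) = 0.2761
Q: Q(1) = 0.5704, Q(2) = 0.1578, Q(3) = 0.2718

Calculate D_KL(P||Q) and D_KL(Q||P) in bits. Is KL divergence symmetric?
D_KL(P||Q) = 0.1593 bits, D_KL(Q||P) = 0.1413 bits. No, KL divergence is not symmetric.

D_KL(P||Q) = Σ P(x) log₂(P(x)/Q(x))

Computing term by term:
  P(1)·log₂(P(1)/Q(1)) = 0.3864·log₂(0.3864/0.5704) = -0.21711
  P(2)·log₂(P(2)/Q(2)) = 0.3375·log₂(0.3375/0.1578) = 0.37017
  P(3)·log₂(P(3)/Q(3)) = 0.2761·log₂(0.2761/0.2718) = 0.00625

D_KL(P||Q) = -0.21711 + 0.37017 + 0.00625 = 0.15931 ≈ 0.1593 bits

D_KL(Q||P) = Σ Q(x) log₂(Q(x)/P(x))

Computing term by term:
  Q(1)·log₂(Q(1)/P(1)) = 0.5704·log₂(0.5704/0.3864) = 0.32050
  Q(2)·log₂(Q(2)/P(2)) = 0.1578·log₂(0.1578/0.3375) = -0.17307
  Q(3)·log₂(Q(3)/P(3)) = 0.2718·log₂(0.2718/0.2761) = -0.00616

D_KL(Q||P) = 0.32050 - 0.17307 - 0.00616 = 0.14127 ≈ 0.1413 bits

These are NOT equal (difference: 0.0180 bits). KL divergence is asymmetric: D_KL(P||Q) ≠ D_KL(Q||P) in general.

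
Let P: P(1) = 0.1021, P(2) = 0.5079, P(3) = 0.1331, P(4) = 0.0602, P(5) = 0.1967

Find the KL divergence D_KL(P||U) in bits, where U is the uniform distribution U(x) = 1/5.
0.3967 bits

U(i) = 1/5 for all i

D_KL(P||U) = Σ P(x) log₂(P(x) / (1/5))
           = Σ P(x) log₂(P(x)) + log₂(5)
           = log₂(5) - H(P)

H(P) = -Σ P(x) log₂(P(x)):
  -P(1)·log₂(P(1)) = -(0.1021)·log₂(0.1021) = 0.33611
  -P(2)·log₂(P(2)) = -(0.5079)·log₂(0.5079) = 0.49641
  -P(3)·log₂(P(3)) = -(0.1331)·log₂(0.1331) = 0.38724
  -P(4)·log₂(P(4)) = -(0.0602)·log₂(0.0602) = 0.24406
  -P(5)·log₂(P(5)) = -(0.1967)·log₂(0.1967) = 0.46144
H(P) = 0.33611 + 0.49641 + 0.38724 + 0.24406 + 0.46144 = 1.92526 bits

log₂(5) = 2.32193 bits

D_KL(P||U) = 2.32193 - 1.92526 = 0.39667 ≈ 0.3967 bits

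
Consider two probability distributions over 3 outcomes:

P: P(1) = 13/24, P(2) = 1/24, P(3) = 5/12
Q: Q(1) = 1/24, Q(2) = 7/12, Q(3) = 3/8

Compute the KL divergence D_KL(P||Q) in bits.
1.9091 bits

D_KL(P||Q) = Σ P(x) log₂(P(x)/Q(x))

Computing term by term:
  P(1)·log₂(P(1)/Q(1)) = (13/24)·log₂((13/24)/(1/24)) = 2.00440
  P(2)·log₂(P(2)/Q(2)) = (1/24)·log₂((1/24)/(7/12)) = -0.15864
  P(3)·log₂(P(3)/Q(3)) = (5/12)·log₂((5/12)/(3/8)) = 0.06333

D_KL(P||Q) = 2.00440 - 0.15864 + 0.06333 = 1.90909 ≈ 1.9091 bits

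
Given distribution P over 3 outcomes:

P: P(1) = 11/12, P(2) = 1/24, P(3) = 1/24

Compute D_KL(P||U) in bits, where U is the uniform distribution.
1.0878 bits

U(i) = 1/3 for all i

D_KL(P||U) = Σ P(x) log₂(P(x) / (1/3))
           = Σ P(x) log₂(P(x)) + log₂(3)
           = log₂(3) - H(P)

H(P) = -Σ P(x) log₂(P(x)):
  -P(1)·log₂(P(1)) = -(11/12)·log₂(11/12) = 0.11507
  -P(2)·log₂(P(2)) = -(1/24)·log₂(1/24) = 0.19104
  -P(3)·log₂(P(3)) = -(1/24)·log₂(1/24) = 0.19104
H(P) = 0.11507 + 0.19104 + 0.19104 = 0.49715 bits

log₂(3) = 1.58496 bits

D_KL(P||U) = 1.58496 - 0.49715 = 1.08781 ≈ 1.0878 bits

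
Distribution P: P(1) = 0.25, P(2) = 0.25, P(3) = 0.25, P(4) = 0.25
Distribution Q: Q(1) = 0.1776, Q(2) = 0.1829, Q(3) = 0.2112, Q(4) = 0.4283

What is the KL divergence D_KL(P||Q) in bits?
0.1027 bits

D_KL(P||Q) = Σ P(x) log₂(P(x)/Q(x))

Computing term by term:
  P(1)·log₂(P(1)/Q(1)) = 0.25·log₂(0.25/0.1776) = 0.12332
  P(2)·log₂(P(2)/Q(2)) = 0.25·log₂(0.25/0.1829) = 0.11272
  P(3)·log₂(P(3)/Q(3)) = 0.25·log₂(0.25/0.2112) = 0.06083
  P(4)·log₂(P(4)/Q(4)) = 0.25·log₂(0.25/0.4283) = -0.19417

D_KL(P||Q) = 0.12332 + 0.11272 + 0.06083 - 0.19417 = 0.10270 ≈ 0.1027 bits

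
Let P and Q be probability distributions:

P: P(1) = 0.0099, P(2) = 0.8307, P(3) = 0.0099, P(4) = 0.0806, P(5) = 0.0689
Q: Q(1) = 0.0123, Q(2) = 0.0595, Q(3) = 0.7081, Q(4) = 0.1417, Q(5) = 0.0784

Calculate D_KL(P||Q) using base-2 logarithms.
3.0169 bits

D_KL(P||Q) = Σ P(x) log₂(P(x)/Q(x))

Computing term by term:
  P(1)·log₂(P(1)/Q(1)) = 0.0099·log₂(0.0099/0.0123) = -0.00310
  P(2)·log₂(P(2)/Q(2)) = 0.8307·log₂(0.8307/0.0595) = 3.15946
  P(3)·log₂(P(3)/Q(3)) = 0.0099·log₂(0.0099/0.7081) = -0.06099
  P(4)·log₂(P(4)/Q(4)) = 0.0806·log₂(0.0806/0.1417) = -0.06561
  P(5)·log₂(P(5)/Q(5)) = 0.0689·log₂(0.0689/0.0784) = -0.01284

D_KL(P||Q) = -0.00310 + 3.15946 - 0.06099 - 0.06561 - 0.01284 = 3.01692 ≈ 3.0169 bits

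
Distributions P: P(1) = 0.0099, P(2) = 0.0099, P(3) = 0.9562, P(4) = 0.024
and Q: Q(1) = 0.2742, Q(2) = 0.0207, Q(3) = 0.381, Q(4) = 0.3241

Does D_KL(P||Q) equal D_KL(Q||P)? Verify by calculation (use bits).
D_KL(P||Q) = 1.1213 bits, D_KL(Q||P) = 2.0472 bits. No — D_KL(P||Q) ≠ D_KL(Q||P) for this pair.

D_KL(P||Q) = Σ P(x) log₂(P(x)/Q(x))

Computing term by term:
  P(1)·log₂(P(1)/Q(1)) = 0.0099·log₂(0.0099/0.2742) = -0.04744
  P(2)·log₂(P(2)/Q(2)) = 0.0099·log₂(0.0099/0.0207) = -0.01053
  P(3)·log₂(P(3)/Q(3)) = 0.9562·log₂(0.9562/0.381) = 1.26938
  P(4)·log₂(P(4)/Q(4)) = 0.024·log₂(0.024/0.3241) = -0.09013

D_KL(P||Q) = -0.04744 - 0.01053 + 1.26938 - 0.09013 = 1.12128 ≈ 1.1213 bits

D_KL(Q||P) = Σ Q(x) log₂(Q(x)/P(x))

Computing term by term:
  Q(1)·log₂(Q(1)/P(1)) = 0.2742·log₂(0.2742/0.0099) = 1.31387
  Q(2)·log₂(Q(2)/P(2)) = 0.0207·log₂(0.0207/0.0099) = 0.02203
  Q(3)·log₂(Q(3)/P(3)) = 0.381·log₂(0.381/0.9562) = -0.50579
  Q(4)·log₂(Q(4)/P(4)) = 0.3241·log₂(0.3241/0.024) = 1.21710

D_KL(Q||P) = 1.31387 + 0.02203 - 0.50579 + 1.21710 = 2.04721 ≈ 2.0472 bits

These are NOT equal (difference: 0.9259 bits). KL divergence is asymmetric: D_KL(P||Q) ≠ D_KL(Q||P) in general.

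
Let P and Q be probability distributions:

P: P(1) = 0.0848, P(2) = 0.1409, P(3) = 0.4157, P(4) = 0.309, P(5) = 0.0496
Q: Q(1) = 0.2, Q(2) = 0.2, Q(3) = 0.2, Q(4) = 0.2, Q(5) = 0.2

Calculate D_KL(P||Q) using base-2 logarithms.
0.3568 bits

D_KL(P||Q) = Σ P(x) log₂(P(x)/Q(x))

Computing term by term:
  P(1)·log₂(P(1)/Q(1)) = 0.0848·log₂(0.0848/0.2) = -0.10497
  P(2)·log₂(P(2)/Q(2)) = 0.1409·log₂(0.1409/0.2) = -0.07120
  P(3)·log₂(P(3)/Q(3)) = 0.4157·log₂(0.4157/0.2) = 0.43879
  P(4)·log₂(P(4)/Q(4)) = 0.309·log₂(0.309/0.2) = 0.19393
  P(5)·log₂(P(5)/Q(5)) = 0.0496·log₂(0.0496/0.2) = -0.09977

D_KL(P||Q) = -0.10497 - 0.07120 + 0.43879 + 0.19393 - 0.09977 = 0.35678 ≈ 0.3568 bits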